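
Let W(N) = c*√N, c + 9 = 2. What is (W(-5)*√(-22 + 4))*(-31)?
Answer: -651*√10 ≈ -2058.6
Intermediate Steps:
c = -7 (c = -9 + 2 = -7)
W(N) = -7*√N
(W(-5)*√(-22 + 4))*(-31) = ((-7*I*√5)*√(-22 + 4))*(-31) = ((-7*I*√5)*√(-18))*(-31) = ((-7*I*√5)*(3*I*√2))*(-31) = (21*√10)*(-31) = -651*√10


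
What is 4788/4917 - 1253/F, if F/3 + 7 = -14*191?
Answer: 2127185/1883211 ≈ 1.1296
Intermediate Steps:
F = -8043 (F = -21 + 3*(-14*191) = -21 + 3*(-2674) = -21 - 8022 = -8043)
4788/4917 - 1253/F = 4788/4917 - 1253/(-8043) = 4788*(1/4917) - 1253*(-1/8043) = 1596/1639 + 179/1149 = 2127185/1883211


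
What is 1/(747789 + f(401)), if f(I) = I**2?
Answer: 1/908590 ≈ 1.1006e-6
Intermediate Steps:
1/(747789 + f(401)) = 1/(747789 + 401**2) = 1/(747789 + 160801) = 1/908590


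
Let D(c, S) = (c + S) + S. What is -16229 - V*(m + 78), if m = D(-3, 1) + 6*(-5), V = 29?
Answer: -17592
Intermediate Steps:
D(c, S) = c + 2*S (D(c, S) = (S + c) + S = c + 2*S)
m = -31 (m = (-3 + 2*1) + 6*(-5) = (-3 + 2) - 30 = -1 - 30 = -31)
-16229 - V*(m + 78) = -16229 - 29*(-31 + 78) = -16229 - 29*47 = -16229 - 1*1363 = -16229 - 1363 = -17592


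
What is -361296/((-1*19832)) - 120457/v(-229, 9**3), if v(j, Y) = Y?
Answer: -265689805/1807191 ≈ -147.02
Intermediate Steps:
-361296/((-1*19832)) - 120457/v(-229, 9**3) = -361296/((-1*19832)) - 120457/(9**3) = -361296/(-19832) - 120457/729 = -361296*(-1/19832) - 120457*1/729 = 45162/2479 - 120457/729 = -265689805/1807191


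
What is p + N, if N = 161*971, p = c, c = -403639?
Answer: -247308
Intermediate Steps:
p = -403639
N = 156331
p + N = -403639 + 156331 = -247308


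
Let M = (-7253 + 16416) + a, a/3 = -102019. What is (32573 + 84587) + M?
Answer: -179734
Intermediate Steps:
a = -306057 (a = 3*(-102019) = -306057)
M = -296894 (M = (-7253 + 16416) - 306057 = 9163 - 306057 = -296894)
(32573 + 84587) + M = (32573 + 84587) - 296894 = 117160 - 296894 = -179734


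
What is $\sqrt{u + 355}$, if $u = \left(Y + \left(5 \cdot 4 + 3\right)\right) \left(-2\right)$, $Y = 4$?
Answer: $\sqrt{301} \approx 17.349$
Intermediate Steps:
$u = -54$ ($u = \left(4 + \left(5 \cdot 4 + 3\right)\right) \left(-2\right) = \left(4 + \left(20 + 3\right)\right) \left(-2\right) = \left(4 + 23\right) \left(-2\right) = 27 \left(-2\right) = -54$)
$\sqrt{u + 355} = \sqrt{-54 + 355} = \sqrt{301}$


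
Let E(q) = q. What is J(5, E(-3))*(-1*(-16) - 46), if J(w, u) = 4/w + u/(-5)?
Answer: -42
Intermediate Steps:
J(w, u) = 4/w - u/5 (J(w, u) = 4/w + u*(-⅕) = 4/w - u/5)
J(5, E(-3))*(-1*(-16) - 46) = (4/5 - ⅕*(-3))*(-1*(-16) - 46) = (4*(⅕) + ⅗)*(16 - 46) = (⅘ + ⅗)*(-30) = (7/5)*(-30) = -42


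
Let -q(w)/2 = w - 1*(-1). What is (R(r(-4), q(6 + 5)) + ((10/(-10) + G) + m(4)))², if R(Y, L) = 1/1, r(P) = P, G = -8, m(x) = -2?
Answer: 100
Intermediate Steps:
q(w) = -2 - 2*w (q(w) = -2*(w - 1*(-1)) = -2*(w + 1) = -2*(1 + w) = -2 - 2*w)
R(Y, L) = 1
(R(r(-4), q(6 + 5)) + ((10/(-10) + G) + m(4)))² = (1 + ((10/(-10) - 8) - 2))² = (1 + ((10*(-⅒) - 8) - 2))² = (1 + ((-1 - 8) - 2))² = (1 + (-9 - 2))² = (1 - 11)² = (-10)² = 100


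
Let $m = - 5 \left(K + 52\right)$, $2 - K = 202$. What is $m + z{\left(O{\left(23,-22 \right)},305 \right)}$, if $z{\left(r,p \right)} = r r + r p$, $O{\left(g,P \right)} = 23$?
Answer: $8284$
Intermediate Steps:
$K = -200$ ($K = 2 - 202 = -200$)
$z{\left(r,p \right)} = r^{2} + p r$
$m = 740$ ($m = - 5 \left(-200 + 52\right) = \left(-5\right) \left(-148\right) = 740$)
$m + z{\left(O{\left(23,-22 \right)},305 \right)} = 740 + 23 \left(305 + 23\right) = 740 + 23 \cdot 328 = 740 + 7544 = 8284$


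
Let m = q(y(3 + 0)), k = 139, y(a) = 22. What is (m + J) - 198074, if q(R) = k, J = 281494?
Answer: 83559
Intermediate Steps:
q(R) = 139
m = 139
(m + J) - 198074 = (139 + 281494) - 198074 = 281633 - 198074 = 83559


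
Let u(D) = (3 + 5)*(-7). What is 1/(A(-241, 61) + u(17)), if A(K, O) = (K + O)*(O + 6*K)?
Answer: 1/249244 ≈ 4.0121e-6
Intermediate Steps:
u(D) = -56 (u(D) = 8*(-7) = -56)
1/(A(-241, 61) + u(17)) = 1/((61² + 6*(-241)² + 7*(-241)*61) - 56) = 1/((3721 + 6*58081 - 102907) - 56) = 1/((3721 + 348486 - 102907) - 56) = 1/(249300 - 56) = 1/249244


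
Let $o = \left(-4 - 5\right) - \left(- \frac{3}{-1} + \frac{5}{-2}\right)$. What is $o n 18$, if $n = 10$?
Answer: $-1710$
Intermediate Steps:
$o = - \frac{19}{2}$ ($o = -9 - \left(\left(-3\right) \left(-1\right) + 5 \left(- \frac{1}{2}\right)\right) = -9 - \left(3 - \frac{5}{2}\right) = -9 - \frac{1}{2} = - \frac{19}{2} \approx -9.5$)
$o n 18 = \left(- \frac{19}{2}\right) 10 \cdot 18 = \left(-95\right) 18 = -1710$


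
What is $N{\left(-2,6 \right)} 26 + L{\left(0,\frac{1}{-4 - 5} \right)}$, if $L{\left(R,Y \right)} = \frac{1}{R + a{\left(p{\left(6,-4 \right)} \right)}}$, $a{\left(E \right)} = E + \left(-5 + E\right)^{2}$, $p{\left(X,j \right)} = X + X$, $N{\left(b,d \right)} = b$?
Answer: $- \frac{3171}{61} \approx -51.984$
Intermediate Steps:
$p{\left(X,j \right)} = 2 X$
$L{\left(R,Y \right)} = \frac{1}{61 + R}$ ($L{\left(R,Y \right)} = \frac{1}{R + \left(2 \cdot 6 + \left(-5 + 2 \cdot 6\right)^{2}\right)} = \frac{1}{R + \left(12 + \left(-5 + 12\right)^{2}\right)} = \frac{1}{R + \left(12 + 7^{2}\right)} = \frac{1}{R + \left(12 + 49\right)} = \frac{1}{R + 61} = \frac{1}{61 + R}$)
$N{\left(-2,6 \right)} 26 + L{\left(0,\frac{1}{-4 - 5} \right)} = \left(-2\right) 26 + \frac{1}{61 + 0} = -52 + \frac{1}{61} = - \frac{3171}{61}$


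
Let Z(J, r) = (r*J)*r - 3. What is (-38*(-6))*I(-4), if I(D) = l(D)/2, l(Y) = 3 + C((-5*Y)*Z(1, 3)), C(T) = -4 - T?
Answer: -13794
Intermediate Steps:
Z(J, r) = -3 + J*r² (Z(J, r) = (J*r)*r - 3 = J*r² - 3 = -3 + J*r²)
l(Y) = -1 + 30*Y (l(Y) = 3 + (-4 - (-5*Y)*(-3 + 1*3²)) = 3 + (-4 - (-5*Y)*(-3 + 1*9)) = 3 + (-4 - (-5*Y)*(-3 + 9)) = 3 + (-4 - (-5*Y)*6) = 3 + (-4 - (-30)*Y) = 3 + (-4 + 30*Y) = -1 + 30*Y)
I(D) = -½ + 15*D (I(D) = (-1 + 30*D)/2 = (-1 + 30*D)*(½) = -½ + 15*D)
(-38*(-6))*I(-4) = (-38*(-6))*(-½ + 15*(-4)) = 228*(-½ - 60) = 228*(-121/2) = -13794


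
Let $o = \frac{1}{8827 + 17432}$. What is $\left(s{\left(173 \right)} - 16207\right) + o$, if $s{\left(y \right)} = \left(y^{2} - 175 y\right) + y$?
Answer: $- \frac{430122419}{26259} \approx -16380.0$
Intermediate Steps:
$s{\left(y \right)} = y^{2} - 174 y$
$o = \frac{1}{26259} \approx 3.8082 \cdot 10^{-5}$
$\left(s{\left(173 \right)} - 16207\right) + o = \left(173 \left(-174 + 173\right) - 16207\right) + \frac{1}{26259} = \left(173 \left(-1\right) - 16207\right) + \frac{1}{26259} = \left(-173 - 16207\right) + \frac{1}{26259} = -16380 + \frac{1}{26259} = - \frac{430122419}{26259}$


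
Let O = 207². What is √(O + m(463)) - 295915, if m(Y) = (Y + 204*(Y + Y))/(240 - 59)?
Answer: -295915 + 2*√359512879/181 ≈ -2.9571e+5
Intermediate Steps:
O = 42849
m(Y) = 409*Y/181 (m(Y) = (Y + 204*(2*Y))/181 = (Y + 408*Y)*(1/181) = (409*Y)*(1/181) = 409*Y/181)
√(O + m(463)) - 295915 = √(42849 + (409/181)*463) - 295915 = √(42849 + 189367/181) - 295915 = √(7945036/181) - 295915 = 2*√359512879/181 - 295915 = -295915 + 2*√359512879/181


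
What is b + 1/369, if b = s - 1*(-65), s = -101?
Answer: -13283/369 ≈ -35.997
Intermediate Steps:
b = -36 (b = -101 - 1*(-65) = -101 + 65 = -36)
b + 1/369 = -36 + 1/369 = -13283/369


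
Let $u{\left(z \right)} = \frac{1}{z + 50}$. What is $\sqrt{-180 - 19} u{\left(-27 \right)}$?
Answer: $\frac{i \sqrt{199}}{23} \approx 0.61334 i$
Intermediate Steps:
$u{\left(z \right)} = \frac{1}{50 + z}$
$\sqrt{-180 - 19} u{\left(-27 \right)} = \frac{\sqrt{-180 - 19}}{50 - 27} = \frac{\sqrt{-199}}{23} = i \sqrt{199} \cdot \frac{1}{23} = \frac{i \sqrt{199}}{23}$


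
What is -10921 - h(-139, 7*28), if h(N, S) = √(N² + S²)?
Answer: -10921 - √57737 ≈ -11161.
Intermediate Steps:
-10921 - h(-139, 7*28) = -10921 - √((-139)² + (7*28)²) = -10921 - √(19321 + 196²) = -10921 - √(19321 + 38416) = -10921 - √57737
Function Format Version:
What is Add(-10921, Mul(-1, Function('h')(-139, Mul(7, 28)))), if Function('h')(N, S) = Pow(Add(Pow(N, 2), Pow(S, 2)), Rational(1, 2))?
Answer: Add(-10921, Mul(-1, Pow(57737, Rational(1, 2)))) ≈ -11161.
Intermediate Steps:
Add(-10921, Mul(-1, Function('h')(-139, Mul(7, 28)))) = Add(-10921, Mul(-1, Pow(Add(Pow(-139, 2), Pow(Mul(7, 28), 2)), Rational(1, 2)))) = Add(-10921, Mul(-1, Pow(Add(19321, Pow(196, 2)), Rational(1, 2)))) = Add(-10921, Mul(-1, Pow(Add(19321, 38416), Rational(1, 2)))) = Add(-10921, Mul(-1, Pow(57737, Rational(1, 2))))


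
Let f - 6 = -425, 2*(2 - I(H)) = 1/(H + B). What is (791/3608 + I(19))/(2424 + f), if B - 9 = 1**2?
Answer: 230399/209787160 ≈ 0.0010983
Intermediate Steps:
B = 10 (B = 9 + 1**2 = 9 + 1 = 10)
I(H) = 2 - 1/(2*(10 + H)) (I(H) = 2 - 1/(2*(H + 10)) = 2 - 1/(2*(10 + H)))
f = -419 (f = 6 - 425 = -419)
(791/3608 + I(19))/(2424 + f) = (791/3608 + (39 + 4*19)/(2*(10 + 19)))/(2424 - 419) = (791*(1/3608) + (1/2)*(39 + 76)/29)/2005 = (791/3608 + (1/2)*(1/29)*115)*(1/2005) = (791/3608 + 115/58)*(1/2005) = (230399/104632)*(1/2005) = 230399/209787160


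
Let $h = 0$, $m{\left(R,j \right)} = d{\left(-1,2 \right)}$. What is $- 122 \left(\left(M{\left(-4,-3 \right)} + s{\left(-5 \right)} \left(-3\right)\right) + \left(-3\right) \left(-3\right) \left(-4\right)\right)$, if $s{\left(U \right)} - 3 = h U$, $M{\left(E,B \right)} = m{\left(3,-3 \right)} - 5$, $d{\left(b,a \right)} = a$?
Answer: $5856$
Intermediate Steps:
$m{\left(R,j \right)} = 2$
$M{\left(E,B \right)} = -3$ ($M{\left(E,B \right)} = 2 - 5 = -3$)
$s{\left(U \right)} = 3$ ($s{\left(U \right)} = 3 + 0 U = 3 + 0 = 3$)
$- 122 \left(\left(M{\left(-4,-3 \right)} + s{\left(-5 \right)} \left(-3\right)\right) + \left(-3\right) \left(-3\right) \left(-4\right)\right) = - 122 \left(\left(-3 + 3 \left(-3\right)\right) + \left(-3\right) \left(-3\right) \left(-4\right)\right) = - 122 \left(\left(-3 - 9\right) + 9 \left(-4\right)\right) = - 122 \left(-12 - 36\right) = \left(-122\right) \left(-48\right) = 5856$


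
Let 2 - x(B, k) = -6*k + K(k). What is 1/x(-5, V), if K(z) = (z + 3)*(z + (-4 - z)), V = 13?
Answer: 1/144 ≈ 0.0069444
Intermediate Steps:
K(z) = -12 - 4*z (K(z) = (3 + z)*(-4) = -12 - 4*z)
x(B, k) = 14 + 10*k (x(B, k) = 2 - (-6*k + (-12 - 4*k)) = 2 - (-12 - 10*k) = 2 + (12 + 10*k) = 14 + 10*k)
1/x(-5, V) = 1/(14 + 10*13) = 1/(14 + 130) = 1/144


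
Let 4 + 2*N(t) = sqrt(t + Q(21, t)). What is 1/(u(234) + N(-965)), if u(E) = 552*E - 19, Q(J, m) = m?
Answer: 258294/33357896183 - I*sqrt(1930)/33357896183 ≈ 7.7431e-6 - 1.317e-9*I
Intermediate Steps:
N(t) = -2 + sqrt(2)*sqrt(t)/2 (N(t) = -2 + sqrt(t + t)/2 = -2 + sqrt(2*t)/2 = -2 + (sqrt(2)*sqrt(t))/2 = -2 + sqrt(2)*sqrt(t)/2)
u(E) = -19 + 552*E
1/(u(234) + N(-965)) = 1/((-19 + 552*234) + (-2 + sqrt(2)*sqrt(-965)/2)) = 1/((-19 + 129168) + (-2 + sqrt(2)*(I*sqrt(965))/2)) = 1/(129149 + (-2 + I*sqrt(1930)/2)) = 1/(129147 + I*sqrt(1930)/2)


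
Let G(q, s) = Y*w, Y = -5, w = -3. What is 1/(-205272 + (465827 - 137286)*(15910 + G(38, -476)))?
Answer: 1/5231810153 ≈ 1.9114e-10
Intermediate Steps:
G(q, s) = 15 (G(q, s) = -5*(-3) = 15)
1/(-205272 + (465827 - 137286)*(15910 + G(38, -476))) = 1/(-205272 + (465827 - 137286)*(15910 + 15)) = 1/(-205272 + 328541*15925) = 1/(-205272 + 5232015425) = 1/5231810153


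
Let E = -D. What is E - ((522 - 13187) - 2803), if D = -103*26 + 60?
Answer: 18086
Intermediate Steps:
D = -2618 (D = -2678 + 60 = -2618)
E = 2618 (E = -1*(-2618) = 2618)
E - ((522 - 13187) - 2803) = 2618 - ((522 - 13187) - 2803) = 2618 - (-12665 - 2803) = 2618 - 1*(-15468) = 2618 + 15468 = 18086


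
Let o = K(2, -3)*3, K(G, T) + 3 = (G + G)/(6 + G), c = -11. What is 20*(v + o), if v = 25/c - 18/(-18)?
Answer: -1930/11 ≈ -175.45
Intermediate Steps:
K(G, T) = -3 + 2*G/(6 + G) (K(G, T) = -3 + (G + G)/(6 + G) = -3 + (2*G)/(6 + G) = -3 + 2*G/(6 + G))
v = -14/11 (v = 25/(-11) - 18/(-18) = 25*(-1/11) - 18*(-1/18) = -25/11 + 1 = -14/11 ≈ -1.2727)
o = -15/2 (o = ((-18 - 1*2)/(6 + 2))*3 = ((-18 - 2)/8)*3 = ((⅛)*(-20))*3 = -5/2*3 = -15/2 ≈ -7.5000)
20*(v + o) = 20*(-14/11 - 15/2) = 20*(-193/22) = -1930/11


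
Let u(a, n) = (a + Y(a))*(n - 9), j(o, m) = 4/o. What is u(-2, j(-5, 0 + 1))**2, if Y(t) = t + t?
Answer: 86436/25 ≈ 3457.4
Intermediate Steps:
Y(t) = 2*t
u(a, n) = 3*a*(-9 + n) (u(a, n) = (a + 2*a)*(n - 9) = (3*a)*(-9 + n) = 3*a*(-9 + n))
u(-2, j(-5, 0 + 1))**2 = (3*(-2)*(-9 + 4/(-5)))**2 = (3*(-2)*(-9 + 4*(-1/5)))**2 = (3*(-2)*(-9 - 4/5))**2 = (3*(-2)*(-49/5))**2 = (294/5)**2 = 86436/25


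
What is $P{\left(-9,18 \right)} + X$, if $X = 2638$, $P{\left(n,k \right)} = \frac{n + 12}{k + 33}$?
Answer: $\frac{44847}{17} \approx 2638.1$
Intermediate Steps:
$P{\left(n,k \right)} = \frac{12 + n}{33 + k}$
$P{\left(-9,18 \right)} + X = \frac{12 - 9}{33 + 18} + 2638 = \frac{1}{51} \cdot 3 + 2638 = \frac{1}{17} + 2638 = \frac{44847}{17}$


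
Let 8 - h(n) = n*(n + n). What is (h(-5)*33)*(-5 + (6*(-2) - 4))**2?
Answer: -611226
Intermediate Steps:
h(n) = 8 - 2*n**2 (h(n) = 8 - n*(n + n) = 8 - n*2*n = 8 - 2*n**2)
(h(-5)*33)*(-5 + (6*(-2) - 4))**2 = ((8 - 2*(-5)**2)*33)*(-5 + (6*(-2) - 4))**2 = ((8 - 2*25)*33)*(-5 + (-12 - 4))**2 = ((8 - 50)*33)*(-5 - 16)**2 = -42*33*(-21)**2 = -1386*441 = -611226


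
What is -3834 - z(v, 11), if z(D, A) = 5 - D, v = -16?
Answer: -3855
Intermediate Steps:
-3834 - z(v, 11) = -3834 - (5 - 1*(-16)) = -3834 - (5 + 16) = -3834 - 1*21 = -3834 - 21 = -3855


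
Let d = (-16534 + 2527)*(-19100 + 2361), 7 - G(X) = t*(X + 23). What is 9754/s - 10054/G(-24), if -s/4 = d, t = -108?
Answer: 4714584990107/47361560946 ≈ 99.545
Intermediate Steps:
G(X) = 2491 + 108*X (G(X) = 7 - (-108)*(X + 23) = 7 - (-108)*(23 + X) = 7 - (-2484 - 108*X) = 7 + (2484 + 108*X) = 2491 + 108*X)
d = 234463173 (d = -14007*(-16739) = 234463173)
s = -937852692 (s = -4*234463173 = -937852692)
9754/s - 10054/G(-24) = 9754/(-937852692) - 10054/(2491 + 108*(-24)) = 9754*(-1/937852692) - 10054/(2491 - 2592) = -4877/468926346 - 10054/(-101) = -4877/468926346 - 10054*(-1/101) = -4877/468926346 + 10054/101 = 4714584990107/47361560946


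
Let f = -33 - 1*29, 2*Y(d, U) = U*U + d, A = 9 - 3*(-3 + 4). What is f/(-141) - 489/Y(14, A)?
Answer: -67399/3525 ≈ -19.120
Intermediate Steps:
A = 6 (A = 9 - 3*1 = 9 - 3 = 6)
Y(d, U) = d/2 + U²/2 (Y(d, U) = (U*U + d)/2 = (U² + d)/2 = (d + U²)/2 = d/2 + U²/2)
f = -62 (f = -33 - 29 = -62)
f/(-141) - 489/Y(14, A) = -62/(-141) - 489/((½)*14 + (½)*6²) = -62*(-1/141) - 489/(7 + (½)*36) = 62/141 - 489/(7 + 18) = 62/141 - 489/25 = -67399/3525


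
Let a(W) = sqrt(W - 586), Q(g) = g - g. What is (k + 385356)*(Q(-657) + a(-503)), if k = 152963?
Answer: 17764527*I ≈ 1.7765e+7*I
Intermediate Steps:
Q(g) = 0
a(W) = sqrt(-586 + W)
(k + 385356)*(Q(-657) + a(-503)) = (152963 + 385356)*(0 + sqrt(-586 - 503)) = 538319*(0 + sqrt(-1089)) = 538319*(0 + 33*I) = 538319*(33*I) = 17764527*I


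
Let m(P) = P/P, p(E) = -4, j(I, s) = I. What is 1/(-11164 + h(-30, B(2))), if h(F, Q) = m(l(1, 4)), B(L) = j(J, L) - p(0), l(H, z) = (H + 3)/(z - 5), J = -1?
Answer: -1/11163 ≈ -8.9582e-5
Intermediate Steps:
l(H, z) = (3 + H)/(-5 + z)
B(L) = 3 (B(L) = -1 - 1*(-4) = -1 + 4 = 3)
m(P) = 1
h(F, Q) = 1
1/(-11164 + h(-30, B(2))) = 1/(-11164 + 1) = 1/(-11163) = -1/11163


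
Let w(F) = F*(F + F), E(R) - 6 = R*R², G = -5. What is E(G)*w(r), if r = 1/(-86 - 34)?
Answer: -119/7200 ≈ -0.016528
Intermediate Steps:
E(R) = 6 + R³ (E(R) = 6 + R*R² = 6 + R³)
r = -1/120 (r = 1/(-120) = -1/120 ≈ -0.0083333)
w(F) = 2*F² (w(F) = F*(2*F) = 2*F²)
E(G)*w(r) = (6 + (-5)³)*(2*(-1/120)²) = (6 - 125)*(2*(1/14400)) = -119*1/7200 = -119/7200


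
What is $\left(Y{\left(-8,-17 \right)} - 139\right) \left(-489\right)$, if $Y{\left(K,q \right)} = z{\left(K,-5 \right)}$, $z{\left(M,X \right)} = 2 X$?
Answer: $72861$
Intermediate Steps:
$Y{\left(K,q \right)} = -10$ ($Y{\left(K,q \right)} = 2 \left(-5\right) = -10$)
$\left(Y{\left(-8,-17 \right)} - 139\right) \left(-489\right) = \left(-10 - 139\right) \left(-489\right) = \left(-149\right) \left(-489\right) = 72861$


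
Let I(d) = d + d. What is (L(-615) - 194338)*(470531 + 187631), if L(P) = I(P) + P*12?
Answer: -133572661576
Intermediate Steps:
I(d) = 2*d
L(P) = 14*P (L(P) = 2*P + P*12 = 2*P + 12*P = 14*P)
(L(-615) - 194338)*(470531 + 187631) = (14*(-615) - 194338)*(470531 + 187631) = (-8610 - 194338)*658162 = -202948*658162 = -133572661576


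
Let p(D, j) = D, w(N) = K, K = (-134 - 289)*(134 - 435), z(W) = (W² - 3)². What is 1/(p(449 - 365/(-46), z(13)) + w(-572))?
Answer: 46/5877877 ≈ 7.8260e-6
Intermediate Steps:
z(W) = (-3 + W²)²
K = 127323 (K = -423*(-301) = 127323)
w(N) = 127323
1/(p(449 - 365/(-46), z(13)) + w(-572)) = 1/((449 - 365/(-46)) + 127323) = 1/((449 - 365*(-1/46)) + 127323) = 1/((449 + 365/46) + 127323) = 1/(21019/46 + 127323) = 1/(5877877/46) = 46/5877877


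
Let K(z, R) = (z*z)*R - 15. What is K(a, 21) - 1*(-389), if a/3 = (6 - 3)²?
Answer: 15683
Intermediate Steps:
a = 27 (a = 3*(6 - 3)² = 3*3² = 3*9 = 27)
K(z, R) = -15 + R*z² (K(z, R) = z²*R - 15 = R*z² - 15 = -15 + R*z²)
K(a, 21) - 1*(-389) = (-15 + 21*27²) - 1*(-389) = (-15 + 21*729) + 389 = (-15 + 15309) + 389 = 15294 + 389 = 15683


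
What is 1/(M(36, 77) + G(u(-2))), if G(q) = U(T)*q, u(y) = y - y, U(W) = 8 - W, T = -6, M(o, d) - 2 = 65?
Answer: 1/67 ≈ 0.014925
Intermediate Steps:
M(o, d) = 67 (M(o, d) = 2 + 65 = 67)
u(y) = 0
G(q) = 14*q (G(q) = (8 - 1*(-6))*q = (8 + 6)*q = 14*q)
1/(M(36, 77) + G(u(-2))) = 1/(67 + 14*0) = 1/(67 + 0) = 1/67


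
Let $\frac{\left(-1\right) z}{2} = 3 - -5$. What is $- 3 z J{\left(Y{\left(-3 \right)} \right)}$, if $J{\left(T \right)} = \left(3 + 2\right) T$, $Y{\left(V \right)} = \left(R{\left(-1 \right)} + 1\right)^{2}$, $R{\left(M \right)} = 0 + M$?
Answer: $0$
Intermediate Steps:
$z = -16$ ($z = - 2 \left(3 - -5\right) = - 2 \left(3 + 5\right) = \left(-2\right) 8 = -16$)
$R{\left(M \right)} = M$
$Y{\left(V \right)} = 0$ ($Y{\left(V \right)} = \left(-1 + 1\right)^{2} = 0^{2} = 0$)
$J{\left(T \right)} = 5 T$
$- 3 z J{\left(Y{\left(-3 \right)} \right)} = \left(-3\right) \left(-16\right) 5 \cdot 0 = 48 \cdot 0 = 0$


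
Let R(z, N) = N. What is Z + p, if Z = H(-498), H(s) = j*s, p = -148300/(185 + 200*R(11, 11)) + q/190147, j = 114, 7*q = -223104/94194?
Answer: -26975418571686512/474633722727 ≈ -56834.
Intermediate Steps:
q = -5312/15699 (q = (-223104/94194)/7 = (-223104*1/94194)/7 = (1/7)*(-37184/15699) = -5312/15699 ≈ -0.33837)
p = -29512865029268/474633722727 (p = -148300/(185 + 200*11) - 5312/15699/190147 = -148300/(185 + 2200) - 5312/15699*1/190147 = -148300/2385 - 5312/2985117753 = -148300*1/2385 - 5312/2985117753 = -29660/477 - 5312/2985117753 = -29512865029268/474633722727 ≈ -62.180)
H(s) = 114*s
Z = -56772 (Z = 114*(-498) = -56772)
Z + p = -56772 - 29512865029268/474633722727 = -26975418571686512/474633722727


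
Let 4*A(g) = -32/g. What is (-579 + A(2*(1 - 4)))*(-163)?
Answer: 282479/3 ≈ 94160.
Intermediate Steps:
A(g) = -8/g (A(g) = (-32/g)/4 = -8/g)
(-579 + A(2*(1 - 4)))*(-163) = (-579 - 8*1/(2*(1 - 4)))*(-163) = (-579 - 8/(2*(-3)))*(-163) = (-579 - 8/(-6))*(-163) = (-579 - 8*(-1/6))*(-163) = (-579 + 4/3)*(-163) = -1733/3*(-163) = 282479/3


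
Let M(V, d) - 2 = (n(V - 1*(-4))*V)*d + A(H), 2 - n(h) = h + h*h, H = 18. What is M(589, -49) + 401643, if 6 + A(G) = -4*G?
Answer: 10166400207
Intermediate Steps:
A(G) = -6 - 4*G
n(h) = 2 - h - h**2 (n(h) = 2 - (h + h*h) = 2 - (h + h**2) = 2 + (-h - h**2) = 2 - h - h**2)
M(V, d) = -76 + V*d*(-2 - V - (4 + V)**2) (M(V, d) = 2 + (((2 - (V - 1*(-4)) - (V - 1*(-4))**2)*V)*d + (-6 - 4*18)) = 2 + (((2 - (V + 4) - (V + 4)**2)*V)*d + (-6 - 72)) = 2 + (((2 - (4 + V) - (4 + V)**2)*V)*d - 78) = 2 + (((2 + (-4 - V) - (4 + V)**2)*V)*d - 78) = 2 + (((-2 - V - (4 + V)**2)*V)*d - 78) = 2 + ((V*(-2 - V - (4 + V)**2))*d - 78) = 2 + (V*d*(-2 - V - (4 + V)**2) - 78) = 2 + (-78 + V*d*(-2 - V - (4 + V)**2)) = -76 + V*d*(-2 - V - (4 + V)**2))
M(589, -49) + 401643 = (-76 - 1*589*(-49)*(2 + 589 + (4 + 589)**2)) + 401643 = (-76 - 1*589*(-49)*(2 + 589 + 593**2)) + 401643 = (-76 - 1*589*(-49)*(2 + 589 + 351649)) + 401643 = (-76 - 1*589*(-49)*352240) + 401643 = (-76 + 10165998640) + 401643 = 10165998564 + 401643 = 10166400207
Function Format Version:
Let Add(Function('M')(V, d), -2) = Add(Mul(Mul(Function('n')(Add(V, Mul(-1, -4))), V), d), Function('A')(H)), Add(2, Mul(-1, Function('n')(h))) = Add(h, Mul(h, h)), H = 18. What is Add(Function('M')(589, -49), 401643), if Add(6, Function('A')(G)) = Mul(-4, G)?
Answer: 10166400207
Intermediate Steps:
Function('A')(G) = Add(-6, Mul(-4, G))
Function('n')(h) = Add(2, Mul(-1, h), Mul(-1, Pow(h, 2))) (Function('n')(h) = Add(2, Mul(-1, Add(h, Mul(h, h)))) = Add(2, Mul(-1, Add(h, Pow(h, 2)))) = Add(2, Add(Mul(-1, h), Mul(-1, Pow(h, 2)))) = Add(2, Mul(-1, h), Mul(-1, Pow(h, 2))))
Function('M')(V, d) = Add(-76, Mul(V, d, Add(-2, Mul(-1, V), Mul(-1, Pow(Add(4, V), 2))))) (Function('M')(V, d) = Add(2, Add(Mul(Mul(Add(2, Mul(-1, Add(V, Mul(-1, -4))), Mul(-1, Pow(Add(V, Mul(-1, -4)), 2))), V), d), Add(-6, Mul(-4, 18)))) = Add(2, Add(Mul(Mul(Add(2, Mul(-1, Add(V, 4)), Mul(-1, Pow(Add(V, 4), 2))), V), d), Add(-6, -72))) = Add(2, Add(Mul(Mul(Add(2, Mul(-1, Add(4, V)), Mul(-1, Pow(Add(4, V), 2))), V), d), -78)) = Add(2, Add(Mul(Mul(Add(2, Add(-4, Mul(-1, V)), Mul(-1, Pow(Add(4, V), 2))), V), d), -78)) = Add(2, Add(Mul(Mul(Add(-2, Mul(-1, V), Mul(-1, Pow(Add(4, V), 2))), V), d), -78)) = Add(2, Add(Mul(Mul(V, Add(-2, Mul(-1, V), Mul(-1, Pow(Add(4, V), 2)))), d), -78)) = Add(2, Add(Mul(V, d, Add(-2, Mul(-1, V), Mul(-1, Pow(Add(4, V), 2)))), -78)) = Add(2, Add(-78, Mul(V, d, Add(-2, Mul(-1, V), Mul(-1, Pow(Add(4, V), 2)))))) = Add(-76, Mul(V, d, Add(-2, Mul(-1, V), Mul(-1, Pow(Add(4, V), 2))))))
Add(Function('M')(589, -49), 401643) = Add(Add(-76, Mul(-1, 589, -49, Add(2, 589, Pow(Add(4, 589), 2)))), 401643) = Add(Add(-76, Mul(-1, 589, -49, Add(2, 589, Pow(593, 2)))), 401643) = Add(Add(-76, Mul(-1, 589, -49, Add(2, 589, 351649))), 401643) = Add(Add(-76, Mul(-1, 589, -49, 352240)), 401643) = Add(Add(-76, 10165998640), 401643) = Add(10165998564, 401643) = 10166400207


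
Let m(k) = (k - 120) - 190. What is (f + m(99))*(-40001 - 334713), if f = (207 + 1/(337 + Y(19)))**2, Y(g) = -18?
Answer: -1625890635345690/101761 ≈ -1.5978e+10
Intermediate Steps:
m(k) = -310 + k (m(k) = (-120 + k) - 190 = -310 + k)
f = 4360489156/101761 (f = (207 + 1/(337 - 18))**2 = (207 + 1/319)**2 = (66034/319)**2 = 4360489156/101761 ≈ 42850.)
(f + m(99))*(-40001 - 334713) = (4360489156/101761 + (-310 + 99))*(-40001 - 334713) = (4360489156/101761 - 211)*(-374714) = (4339017585/101761)*(-374714) = -1625890635345690/101761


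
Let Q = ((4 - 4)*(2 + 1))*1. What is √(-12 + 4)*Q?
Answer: 0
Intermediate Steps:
Q = 0 (Q = (0*3)*1 = 0*1 = 0)
√(-12 + 4)*Q = √(-12 + 4)*0 = √(-8)*0 = (2*I*√2)*0 = 0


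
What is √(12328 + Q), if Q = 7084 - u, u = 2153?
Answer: √17259 ≈ 131.37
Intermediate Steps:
Q = 4931 (Q = 7084 - 1*2153 = 7084 - 2153 = 4931)
√(12328 + Q) = √(12328 + 4931) = √17259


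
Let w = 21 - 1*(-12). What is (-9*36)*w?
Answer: -10692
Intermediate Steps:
w = 33 (w = 21 + 12 = 33)
(-9*36)*w = -9*36*33 = -324*33 = -10692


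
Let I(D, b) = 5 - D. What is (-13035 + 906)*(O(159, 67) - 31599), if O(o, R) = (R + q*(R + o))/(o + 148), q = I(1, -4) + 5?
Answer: 117636648168/307 ≈ 3.8318e+8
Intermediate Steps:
q = 9 (q = (5 - 1*1) + 5 = (5 - 1) + 5 = 4 + 5 = 9)
O(o, R) = (9*o + 10*R)/(148 + o) (O(o, R) = (R + 9*(R + o))/(o + 148) = (R + (9*R + 9*o))/(148 + o) = (9*o + 10*R)/(148 + o))
(-13035 + 906)*(O(159, 67) - 31599) = (-13035 + 906)*((9*159 + 10*67)/(148 + 159) - 31599) = -12129*((1431 + 670)/307 - 31599) = -12129*((1/307)*2101 - 31599) = -12129*(2101/307 - 31599) = -12129*(-9698792/307) = 117636648168/307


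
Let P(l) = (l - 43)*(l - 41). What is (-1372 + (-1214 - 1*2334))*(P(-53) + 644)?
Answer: -47566560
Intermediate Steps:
P(l) = (-43 + l)*(-41 + l)
(-1372 + (-1214 - 1*2334))*(P(-53) + 644) = (-1372 + (-1214 - 1*2334))*((1763 + (-53)² - 84*(-53)) + 644) = (-1372 + (-1214 - 2334))*((1763 + 2809 + 4452) + 644) = (-1372 - 3548)*(9024 + 644) = -4920*9668 = -47566560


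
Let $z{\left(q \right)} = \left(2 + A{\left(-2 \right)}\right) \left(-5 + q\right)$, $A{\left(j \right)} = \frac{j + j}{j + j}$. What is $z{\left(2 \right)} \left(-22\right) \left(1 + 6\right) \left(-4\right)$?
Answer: $-5544$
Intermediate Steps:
$A{\left(j \right)} = 1$ ($A{\left(j \right)} = \frac{2 j}{2 j} = 2 j \frac{1}{2 j} = 1$)
$z{\left(q \right)} = -15 + 3 q$ ($z{\left(q \right)} = \left(2 + 1\right) \left(-5 + q\right) = 3 \left(-5 + q\right) = -15 + 3 q$)
$z{\left(2 \right)} \left(-22\right) \left(1 + 6\right) \left(-4\right) = \left(-15 + 3 \cdot 2\right) \left(-22\right) \left(1 + 6\right) \left(-4\right) = \left(-15 + 6\right) \left(-22\right) 7 \left(-4\right) = \left(-9\right) \left(-22\right) \left(-28\right) = 198 \left(-28\right) = -5544$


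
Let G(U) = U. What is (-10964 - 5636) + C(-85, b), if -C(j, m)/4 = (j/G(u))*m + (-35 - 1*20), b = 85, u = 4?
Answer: -9155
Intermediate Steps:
C(j, m) = 220 - j*m (C(j, m) = -4*((j/4)*m + (-35 - 1*20)) = -4*((j*(¼))*m + (-35 - 20)) = -4*((j/4)*m - 55) = -4*(j*m/4 - 55) = -4*(-55 + j*m/4) = 220 - j*m)
(-10964 - 5636) + C(-85, b) = (-10964 - 5636) + (220 - 1*(-85)*85) = -16600 + (220 + 7225) = -16600 + 7445 = -9155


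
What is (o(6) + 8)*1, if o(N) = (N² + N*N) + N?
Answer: 86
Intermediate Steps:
o(N) = N + 2*N² (o(N) = (N² + N²) + N = 2*N² + N = N + 2*N²)
(o(6) + 8)*1 = (6*(1 + 2*6) + 8)*1 = (6*(1 + 12) + 8)*1 = (6*13 + 8)*1 = (78 + 8)*1 = 86*1 = 86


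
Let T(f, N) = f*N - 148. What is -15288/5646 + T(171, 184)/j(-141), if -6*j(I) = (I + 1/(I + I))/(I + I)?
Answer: -14060750571388/37416983 ≈ -3.7579e+5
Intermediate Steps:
T(f, N) = -148 + N*f (T(f, N) = N*f - 148 = -148 + N*f)
j(I) = -(I + 1/(2*I))/(12*I) (j(I) = -(I + 1/(I + I))/(6*(I + I)) = -(I + 1/(2*I))/(6*(2*I)) = -(I + 1/(2*I))*1/(2*I)/6 = -(I + 1/(2*I))/(12*I))
-15288/5646 + T(171, 184)/j(-141) = -15288/5646 + (-148 + 184*171)/(-1/12 - 1/24/(-141)²) = -15288*1/5646 + (-148 + 31464)/(-1/12 - 1/24*1/19881) = -2548/941 + 31316/(-1/12 - 1/477144) = -2548/941 + 31316/(-39763/477144) = -2548/941 + 31316*(-477144/39763) = -2548/941 - 14942241504/39763 = -14060750571388/37416983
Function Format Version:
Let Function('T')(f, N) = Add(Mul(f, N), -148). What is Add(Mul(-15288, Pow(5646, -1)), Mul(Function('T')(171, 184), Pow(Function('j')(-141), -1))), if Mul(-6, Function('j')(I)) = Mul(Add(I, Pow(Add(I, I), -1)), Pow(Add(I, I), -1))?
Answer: Rational(-14060750571388, 37416983) ≈ -3.7579e+5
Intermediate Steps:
Function('T')(f, N) = Add(-148, Mul(N, f)) (Function('T')(f, N) = Add(Mul(N, f), -148) = Add(-148, Mul(N, f)))
Function('j')(I) = Mul(Rational(-1, 12), Pow(I, -1), Add(I, Mul(Rational(1, 2), Pow(I, -1)))) (Function('j')(I) = Mul(Rational(-1, 6), Mul(Add(I, Pow(Add(I, I), -1)), Pow(Add(I, I), -1))) = Mul(Rational(-1, 6), Mul(Add(I, Pow(Mul(2, I), -1)), Pow(Mul(2, I), -1))) = Mul(Rational(-1, 6), Mul(Add(I, Mul(Rational(1, 2), Pow(I, -1))), Mul(Rational(1, 2), Pow(I, -1)))) = Mul(Rational(-1, 6), Mul(Rational(1, 2), Pow(I, -1), Add(I, Mul(Rational(1, 2), Pow(I, -1))))) = Mul(Rational(-1, 12), Pow(I, -1), Add(I, Mul(Rational(1, 2), Pow(I, -1)))))
Add(Mul(-15288, Pow(5646, -1)), Mul(Function('T')(171, 184), Pow(Function('j')(-141), -1))) = Add(Mul(-15288, Pow(5646, -1)), Mul(Add(-148, Mul(184, 171)), Pow(Add(Rational(-1, 12), Mul(Rational(-1, 24), Pow(-141, -2))), -1))) = Add(Mul(-15288, Rational(1, 5646)), Mul(Add(-148, 31464), Pow(Add(Rational(-1, 12), Mul(Rational(-1, 24), Rational(1, 19881))), -1))) = Add(Rational(-2548, 941), Mul(31316, Pow(Add(Rational(-1, 12), Rational(-1, 477144)), -1))) = Add(Rational(-2548, 941), Mul(31316, Pow(Rational(-39763, 477144), -1))) = Add(Rational(-2548, 941), Mul(31316, Rational(-477144, 39763))) = Add(Rational(-2548, 941), Rational(-14942241504, 39763)) = Rational(-14060750571388, 37416983)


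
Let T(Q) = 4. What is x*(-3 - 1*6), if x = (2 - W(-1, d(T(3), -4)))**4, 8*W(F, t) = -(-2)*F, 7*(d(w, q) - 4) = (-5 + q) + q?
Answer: -59049/256 ≈ -230.66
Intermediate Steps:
d(w, q) = 23/7 + 2*q/7 (d(w, q) = 4 + ((-5 + q) + q)/7 = 4 + (-5 + 2*q)/7 = 4 + (-5/7 + 2*q/7) = 23/7 + 2*q/7)
W(F, t) = F/4 (W(F, t) = (-(-2)*F)/8 = (2*F)/8 = F/4)
x = 6561/256 (x = (2 - (-1)/4)**4 = (2 - 1*(-1/4))**4 = (2 + 1/4)**4 = (9/4)**4 = 6561/256 ≈ 25.629)
x*(-3 - 1*6) = 6561*(-3 - 1*6)/256 = 6561*(-3 - 6)/256 = (6561/256)*(-9) = -59049/256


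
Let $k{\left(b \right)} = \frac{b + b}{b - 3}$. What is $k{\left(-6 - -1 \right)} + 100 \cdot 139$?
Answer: $\frac{55605}{4} \approx 13901.0$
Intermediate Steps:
$k{\left(b \right)} = \frac{2 b}{-3 + b}$
$k{\left(-6 - -1 \right)} + 100 \cdot 139 = \frac{2 \left(-6 - -1\right)}{-3 - 5} + 100 \cdot 139 = \frac{2 \left(-6 + 1\right)}{-3 + \left(-6 + 1\right)} + 13900 = 2 \left(-5\right) \frac{1}{-3 - 5} + 13900 = 2 \left(-5\right) \frac{1}{-8} + 13900 = 2 \left(-5\right) \left(- \frac{1}{8}\right) + 13900 = \frac{5}{4} + 13900 = \frac{55605}{4}$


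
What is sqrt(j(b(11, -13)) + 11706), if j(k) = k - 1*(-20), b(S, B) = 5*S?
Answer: 3*sqrt(1309) ≈ 108.54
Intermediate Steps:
j(k) = 20 + k (j(k) = k + 20 = 20 + k)
sqrt(j(b(11, -13)) + 11706) = sqrt((20 + 5*11) + 11706) = sqrt((20 + 55) + 11706) = sqrt(75 + 11706) = sqrt(11781) = 3*sqrt(1309)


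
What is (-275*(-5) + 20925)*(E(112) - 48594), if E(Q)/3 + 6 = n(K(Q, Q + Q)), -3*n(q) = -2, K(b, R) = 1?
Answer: -1084003000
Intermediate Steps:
n(q) = ⅔ (n(q) = -⅓*(-2) = ⅔)
E(Q) = -16 (E(Q) = -18 + 3*(⅔) = -18 + 2 = -16)
(-275*(-5) + 20925)*(E(112) - 48594) = (-275*(-5) + 20925)*(-16 - 48594) = (1375 + 20925)*(-48610) = 22300*(-48610) = -1084003000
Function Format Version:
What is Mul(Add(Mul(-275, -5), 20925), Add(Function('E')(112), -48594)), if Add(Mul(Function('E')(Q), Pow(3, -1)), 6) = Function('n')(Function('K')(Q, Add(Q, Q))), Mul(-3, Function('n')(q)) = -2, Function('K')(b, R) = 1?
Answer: -1084003000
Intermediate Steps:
Function('n')(q) = Rational(2, 3) (Function('n')(q) = Mul(Rational(-1, 3), -2) = Rational(2, 3))
Function('E')(Q) = -16 (Function('E')(Q) = Add(-18, Mul(3, Rational(2, 3))) = Add(-18, 2) = -16)
Mul(Add(Mul(-275, -5), 20925), Add(Function('E')(112), -48594)) = Mul(Add(Mul(-275, -5), 20925), Add(-16, -48594)) = Mul(Add(1375, 20925), -48610) = Mul(22300, -48610) = -1084003000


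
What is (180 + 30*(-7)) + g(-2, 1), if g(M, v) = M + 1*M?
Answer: -34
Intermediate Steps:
g(M, v) = 2*M (g(M, v) = M + M = 2*M)
(180 + 30*(-7)) + g(-2, 1) = (180 + 30*(-7)) + 2*(-2) = (180 - 210) - 4 = -30 - 4 = -34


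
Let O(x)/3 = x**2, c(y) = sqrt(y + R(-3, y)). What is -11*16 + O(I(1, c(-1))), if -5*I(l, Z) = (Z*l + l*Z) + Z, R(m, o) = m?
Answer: -4508/25 ≈ -180.32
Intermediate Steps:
c(y) = sqrt(-3 + y) (c(y) = sqrt(y - 3) = sqrt(-3 + y))
I(l, Z) = -Z/5 - 2*Z*l/5 (I(l, Z) = -((Z*l + l*Z) + Z)/5 = -((Z*l + Z*l) + Z)/5 = -(2*Z*l + Z)/5 = -(Z + 2*Z*l)/5 = -Z/5 - 2*Z*l/5)
O(x) = 3*x**2
-11*16 + O(I(1, c(-1))) = -11*16 + 3*(-sqrt(-3 - 1)*(1 + 2*1)/5)**2 = -176 + 3*(-sqrt(-4)*(1 + 2)/5)**2 = -176 + 3*(-1/5*2*I*3)**2 = -176 + 3*(-6*I/5)**2 = -176 + 3*(-36/25) = -176 - 108/25 = -4508/25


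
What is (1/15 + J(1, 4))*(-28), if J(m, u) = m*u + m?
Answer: -2128/15 ≈ -141.87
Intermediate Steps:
J(m, u) = m + m*u
(1/15 + J(1, 4))*(-28) = (1/15 + 1*(1 + 4))*(-28) = (1/15 + 1*5)*(-28) = (1/15 + 5)*(-28) = (76/15)*(-28) = -2128/15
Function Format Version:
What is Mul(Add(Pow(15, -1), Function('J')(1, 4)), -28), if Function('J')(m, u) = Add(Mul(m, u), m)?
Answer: Rational(-2128, 15) ≈ -141.87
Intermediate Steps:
Function('J')(m, u) = Add(m, Mul(m, u))
Mul(Add(Pow(15, -1), Function('J')(1, 4)), -28) = Mul(Add(Pow(15, -1), Mul(1, Add(1, 4))), -28) = Mul(Add(Rational(1, 15), Mul(1, 5)), -28) = Mul(Add(Rational(1, 15), 5), -28) = Mul(Rational(76, 15), -28) = Rational(-2128, 15)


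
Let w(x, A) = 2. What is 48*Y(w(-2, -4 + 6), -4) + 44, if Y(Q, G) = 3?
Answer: 188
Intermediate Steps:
48*Y(w(-2, -4 + 6), -4) + 44 = 48*3 + 44 = 144 + 44 = 188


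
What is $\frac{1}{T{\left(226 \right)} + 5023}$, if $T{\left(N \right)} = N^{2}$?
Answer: $\frac{1}{56099} \approx 1.7826 \cdot 10^{-5}$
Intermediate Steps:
$\frac{1}{T{\left(226 \right)} + 5023} = \frac{1}{226^{2} + 5023} = \frac{1}{51076 + 5023} = \frac{1}{56099}$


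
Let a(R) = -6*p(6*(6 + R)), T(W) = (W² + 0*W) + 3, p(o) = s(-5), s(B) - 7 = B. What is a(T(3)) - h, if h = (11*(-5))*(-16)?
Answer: -892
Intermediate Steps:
s(B) = 7 + B
p(o) = 2 (p(o) = 7 - 5 = 2)
T(W) = 3 + W² (T(W) = (W² + 0) + 3 = W² + 3 = 3 + W²)
a(R) = -12 (a(R) = -6*2 = -12)
h = 880 (h = -55*(-16) = 880)
a(T(3)) - h = -12 - 1*880 = -12 - 880 = -892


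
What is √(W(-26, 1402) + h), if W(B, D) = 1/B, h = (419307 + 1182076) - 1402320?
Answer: √134566562/26 ≈ 446.16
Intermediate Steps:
h = 199063 (h = 1601383 - 1402320 = 199063)
√(W(-26, 1402) + h) = √(1/(-26) + 199063) = √(-1/26 + 199063) = √(5175637/26) = √134566562/26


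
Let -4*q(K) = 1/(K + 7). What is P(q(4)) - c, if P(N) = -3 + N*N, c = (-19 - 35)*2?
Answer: 203281/1936 ≈ 105.00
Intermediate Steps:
q(K) = -1/(4*(7 + K)) (q(K) = -1/(4*(K + 7)) = -1/(4*(7 + K)))
c = -108 (c = -54*2 = -108)
P(N) = -3 + N²
P(q(4)) - c = (-3 + (-1/(28 + 4*4))²) - 1*(-108) = (-3 + (-1/(28 + 16))²) + 108 = (-3 + (-1/44)²) + 108 = (-3 + 1/1936) + 108 = -5807/1936 + 108 = 203281/1936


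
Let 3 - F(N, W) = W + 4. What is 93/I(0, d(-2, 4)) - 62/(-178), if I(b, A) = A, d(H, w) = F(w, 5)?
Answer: -2697/178 ≈ -15.152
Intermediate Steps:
F(N, W) = -1 - W (F(N, W) = 3 - (W + 4) = 3 - (4 + W) = 3 + (-4 - W) = -1 - W)
d(H, w) = -6 (d(H, w) = -1 - 1*5 = -1 - 5 = -6)
93/I(0, d(-2, 4)) - 62/(-178) = 93/(-6) - 62/(-178) = 93*(-⅙) - 62*(-1/178) = -31/2 + 31/89 = -2697/178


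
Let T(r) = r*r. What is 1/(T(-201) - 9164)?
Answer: 1/31237 ≈ 3.2013e-5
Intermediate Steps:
T(r) = r²
1/(T(-201) - 9164) = 1/((-201)² - 9164) = 1/(40401 - 9164) = 1/31237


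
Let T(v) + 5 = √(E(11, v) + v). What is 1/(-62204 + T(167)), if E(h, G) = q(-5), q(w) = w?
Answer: -62209/3869959519 - 9*√2/3869959519 ≈ -1.6078e-5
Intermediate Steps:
E(h, G) = -5
T(v) = -5 + √(-5 + v)
1/(-62204 + T(167)) = 1/(-62204 + (-5 + √(-5 + 167))) = 1/(-62204 + (-5 + √162)) = 1/(-62204 + (-5 + 9*√2)) = 1/(-62209 + 9*√2)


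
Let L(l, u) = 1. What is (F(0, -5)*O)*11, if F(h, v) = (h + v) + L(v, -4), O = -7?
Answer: 308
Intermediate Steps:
F(h, v) = 1 + h + v (F(h, v) = (h + v) + 1 = 1 + h + v)
(F(0, -5)*O)*11 = ((1 + 0 - 5)*(-7))*11 = -4*(-7)*11 = 28*11 = 308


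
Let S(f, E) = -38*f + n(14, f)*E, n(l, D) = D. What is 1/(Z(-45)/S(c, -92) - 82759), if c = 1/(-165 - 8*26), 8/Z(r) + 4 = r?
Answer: -3185/263588907 ≈ -1.2083e-5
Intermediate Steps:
Z(r) = 8/(-4 + r)
c = -1/373 (c = 1/(-165 - 208) = 1/(-373) = -1/373 ≈ -0.0026810)
S(f, E) = -38*f + E*f (S(f, E) = -38*f + f*E = -38*f + E*f)
1/(Z(-45)/S(c, -92) - 82759) = 1/((8/(-4 - 45))/((-(-38 - 92)/373)) - 82759) = 1/((8/(-49))/((-1/373*(-130))) - 82759) = 1/((8*(-1/49))/(130/373) - 82759) = 1/(-8/49*373/130 - 82759) = 1/(-1492/3185 - 82759) = 1/(-263588907/3185) = -3185/263588907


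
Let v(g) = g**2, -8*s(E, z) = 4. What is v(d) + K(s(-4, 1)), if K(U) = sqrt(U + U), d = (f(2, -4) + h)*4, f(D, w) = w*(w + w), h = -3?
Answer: 13456 + I ≈ 13456.0 + 1.0*I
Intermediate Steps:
f(D, w) = 2*w**2 (f(D, w) = w*(2*w) = 2*w**2)
s(E, z) = -1/2 (s(E, z) = -1/8*4 = -1/2)
d = 116 (d = (2*(-4)**2 - 3)*4 = (2*16 - 3)*4 = (32 - 3)*4 = 29*4 = 116)
K(U) = sqrt(2)*sqrt(U) (K(U) = sqrt(2*U) = sqrt(2)*sqrt(U))
v(d) + K(s(-4, 1)) = 116**2 + sqrt(2)*sqrt(-1/2) = 13456 + sqrt(2)*(I*sqrt(2)/2) = 13456 + I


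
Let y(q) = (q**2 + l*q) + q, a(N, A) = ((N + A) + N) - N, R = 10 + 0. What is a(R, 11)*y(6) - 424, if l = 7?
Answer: 1340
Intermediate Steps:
R = 10
a(N, A) = A + N (a(N, A) = ((A + N) + N) - N = (A + 2*N) - N = A + N)
y(q) = q**2 + 8*q (y(q) = (q**2 + 7*q) + q = q**2 + 8*q)
a(R, 11)*y(6) - 424 = (11 + 10)*(6*(8 + 6)) - 424 = 21*(6*14) - 424 = 21*84 - 424 = 1764 - 424 = 1340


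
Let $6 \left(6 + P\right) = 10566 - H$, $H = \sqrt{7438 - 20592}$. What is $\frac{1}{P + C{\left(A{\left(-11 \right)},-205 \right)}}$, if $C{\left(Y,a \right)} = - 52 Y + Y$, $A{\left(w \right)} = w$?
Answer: $\frac{41688}{96555985} + \frac{3 i \sqrt{13154}}{96555985} \approx 0.00043175 + 3.5635 \cdot 10^{-6} i$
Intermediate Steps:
$C{\left(Y,a \right)} = - 51 Y$
$H = i \sqrt{13154}$ ($H = \sqrt{-13154} = i \sqrt{13154} \approx 114.69 i$)
$P = 1755 - \frac{i \sqrt{13154}}{6}$ ($P = -6 + \frac{10566 - i \sqrt{13154}}{6} = -6 + \left(1761 - \frac{i \sqrt{13154}}{6}\right) = 1755 - \frac{i \sqrt{13154}}{6} \approx 1755.0 - 19.115 i$)
$\frac{1}{P + C{\left(A{\left(-11 \right)},-205 \right)}} = \frac{1}{\left(1755 - \frac{i \sqrt{13154}}{6}\right) - -561} = \frac{1}{\left(1755 - \frac{i \sqrt{13154}}{6}\right) + 561} = \frac{1}{2316 - \frac{i \sqrt{13154}}{6}}$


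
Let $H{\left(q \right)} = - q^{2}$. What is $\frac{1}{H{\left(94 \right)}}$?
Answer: $- \frac{1}{8836} \approx -0.00011317$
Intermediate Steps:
$\frac{1}{H{\left(94 \right)}} = \frac{1}{\left(-1\right) 94^{2}} = \frac{1}{\left(-1\right) 8836} = \frac{1}{-8836} = - \frac{1}{8836}$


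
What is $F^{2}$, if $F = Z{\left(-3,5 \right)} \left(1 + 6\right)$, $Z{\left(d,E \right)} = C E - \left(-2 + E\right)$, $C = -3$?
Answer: $15876$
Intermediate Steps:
$Z{\left(d,E \right)} = 2 - 4 E$ ($Z{\left(d,E \right)} = - 3 E - \left(-2 + E\right) = 2 - 4 E$)
$F = -126$ ($F = \left(2 - 20\right) \left(1 + 6\right) = \left(2 - 20\right) 7 = \left(-18\right) 7 = -126$)
$F^{2} = \left(-126\right)^{2} = 15876$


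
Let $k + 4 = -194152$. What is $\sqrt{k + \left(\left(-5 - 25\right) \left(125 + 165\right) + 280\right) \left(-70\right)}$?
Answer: $6 \sqrt{10979} \approx 628.68$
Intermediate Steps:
$k = -194156$ ($k = -4 - 194152 = -194156$)
$\sqrt{k + \left(\left(-5 - 25\right) \left(125 + 165\right) + 280\right) \left(-70\right)} = \sqrt{-194156 + \left(\left(-5 - 25\right) \left(125 + 165\right) + 280\right) \left(-70\right)} = \sqrt{-194156 + \left(\left(-30\right) 290 + 280\right) \left(-70\right)} = \sqrt{-194156 + \left(-8700 + 280\right) \left(-70\right)} = \sqrt{-194156 - -589400} = \sqrt{-194156 + 589400} = \sqrt{395244} = 6 \sqrt{10979}$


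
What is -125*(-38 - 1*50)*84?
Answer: 924000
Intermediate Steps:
-125*(-38 - 1*50)*84 = -125*(-38 - 50)*84 = -125*(-88)*84 = 11000*84 = 924000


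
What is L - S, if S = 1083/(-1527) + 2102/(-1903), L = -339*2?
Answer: -654972205/968627 ≈ -676.19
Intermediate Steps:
L = -678
S = -1756901/968627 (S = 1083*(-1/1527) + 2102*(-1/1903) = -361/509 - 2102/1903 = -1756901/968627 ≈ -1.8138)
L - S = -678 - 1*(-1756901/968627) = -678 + 1756901/968627 = -654972205/968627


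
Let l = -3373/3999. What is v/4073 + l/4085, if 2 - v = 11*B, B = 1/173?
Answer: 3095817908/11510759450535 ≈ 0.00026895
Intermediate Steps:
l = -3373/3999 (l = -3373*1/3999 = -3373/3999 ≈ -0.84346)
B = 1/173 ≈ 0.0057803
v = 335/173 (v = 2 - 11/173 = 335/173 ≈ 1.9364)
v/4073 + l/4085 = (335/173)/4073 - 3373/3999/4085 = (335/173)*(1/4073) - 3373/3999*1/4085 = 335/704629 - 3373/16335915 = 3095817908/11510759450535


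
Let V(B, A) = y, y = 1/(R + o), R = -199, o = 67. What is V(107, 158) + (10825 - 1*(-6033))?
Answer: 2225255/132 ≈ 16858.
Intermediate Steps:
y = -1/132 (y = 1/(-199 + 67) = 1/(-132) = -1/132 ≈ -0.0075758)
V(B, A) = -1/132
V(107, 158) + (10825 - 1*(-6033)) = -1/132 + (10825 - 1*(-6033)) = -1/132 + (10825 + 6033) = -1/132 + 16858 = 2225255/132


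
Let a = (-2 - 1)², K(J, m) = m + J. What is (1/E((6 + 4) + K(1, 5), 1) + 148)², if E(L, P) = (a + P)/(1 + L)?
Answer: 2241009/100 ≈ 22410.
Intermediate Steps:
K(J, m) = J + m
a = 9 (a = (-3)² = 9)
E(L, P) = (9 + P)/(1 + L)
(1/E((6 + 4) + K(1, 5), 1) + 148)² = (1/((9 + 1)/(1 + ((6 + 4) + (1 + 5)))) + 148)² = (1/(10/(1 + (10 + 6))) + 148)² = (1/(10/(1 + 16)) + 148)² = (1/(10/17) + 148)² = (17/10 + 148)² = (1497/10)² = 2241009/100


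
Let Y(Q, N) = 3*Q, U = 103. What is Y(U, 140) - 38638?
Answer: -38329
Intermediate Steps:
Y(U, 140) - 38638 = 3*103 - 38638 = 309 - 38638 = -38329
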